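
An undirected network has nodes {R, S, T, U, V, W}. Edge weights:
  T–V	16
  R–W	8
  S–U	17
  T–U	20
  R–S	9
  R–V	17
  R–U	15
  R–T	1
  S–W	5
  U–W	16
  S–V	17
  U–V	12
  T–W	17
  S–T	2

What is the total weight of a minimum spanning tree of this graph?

Sort edges by weight, then run Kruskal:
R–T (1): add. Components now {R,T} {W} {S} {U} {V}
S–T (2): add. Components now {R,S,T} {W} {U} {V}
S–W (5): add. Components now {R,S,T,W} {U} {V}
R–W (8): skip — W and R already connected.
R–S (9): skip — S and R already connected.
U–V (12): add. Components now {R,S,T,W} {U,V}
R–U (15): add. Components now {R,S,T,U,V,W}
MST edges: R–T, S–T, S–W, U–V, R–U; total weight 1+2+5+12+15 = 35.

35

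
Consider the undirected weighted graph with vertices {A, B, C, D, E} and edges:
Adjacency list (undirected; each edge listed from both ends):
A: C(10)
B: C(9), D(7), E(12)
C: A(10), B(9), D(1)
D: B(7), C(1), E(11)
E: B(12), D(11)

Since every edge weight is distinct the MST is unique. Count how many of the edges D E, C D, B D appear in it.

Kruskal: consider edges lightest-first.
C D (1): add. Components now {A} {B} {C,D} {E}
B D (7): add. Components now {A} {B,C,D} {E}
B C (9): skip — B and C already connected.
A C (10): add. Components now {A,B,C,D} {E}
D E (11): add. Components now {A,B,C,D,E}
MST edge set: {C D, B D, A C, D E}.
Of the listed edges, {D E, C D, B D} are in the MST → 3.

3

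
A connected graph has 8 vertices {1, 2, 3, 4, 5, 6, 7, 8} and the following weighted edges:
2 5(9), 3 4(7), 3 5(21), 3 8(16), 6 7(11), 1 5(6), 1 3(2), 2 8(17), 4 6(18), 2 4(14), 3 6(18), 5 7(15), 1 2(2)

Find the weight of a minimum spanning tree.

59

Kruskal: consider edges lightest-first.
1 2 (2): add — endpoints in different components.
1 3 (2): add — endpoints in different components.
1 5 (6): add — endpoints in different components.
3 4 (7): add — endpoints in different components.
2 5 (9): skip — 2 and 5 already connected.
6 7 (11): add — endpoints in different components.
2 4 (14): skip — 2 and 4 already connected.
5 7 (15): add — endpoints in different components.
3 8 (16): add — endpoints in different components.
MST edges: 1 2, 1 3, 1 5, 3 4, 6 7, 5 7, 3 8; total weight 2+2+6+7+11+15+16 = 59.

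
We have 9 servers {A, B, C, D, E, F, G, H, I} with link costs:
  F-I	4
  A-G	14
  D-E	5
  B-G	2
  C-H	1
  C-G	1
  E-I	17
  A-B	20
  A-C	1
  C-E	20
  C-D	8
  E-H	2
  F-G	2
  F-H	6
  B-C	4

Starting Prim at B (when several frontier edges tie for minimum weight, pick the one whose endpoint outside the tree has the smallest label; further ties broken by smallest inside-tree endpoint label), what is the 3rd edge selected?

A-C

Prim's algorithm from B:
Step 1: cheapest edge leaving the tree is B-G (2); add G.
Step 2: cheapest edge leaving the tree is C-G (1); add C.
Step 3: cheapest edge leaving the tree is A-C (1); add A.
Step 4: cheapest edge leaving the tree is C-H (1); add H.
Step 5: cheapest edge leaving the tree is E-H (2); add E.
Step 6: cheapest edge leaving the tree is F-G (2); add F.
Step 7: cheapest edge leaving the tree is F-I (4); add I.
Step 8: cheapest edge leaving the tree is D-E (5); add D.
The 3rd edge added is A-C.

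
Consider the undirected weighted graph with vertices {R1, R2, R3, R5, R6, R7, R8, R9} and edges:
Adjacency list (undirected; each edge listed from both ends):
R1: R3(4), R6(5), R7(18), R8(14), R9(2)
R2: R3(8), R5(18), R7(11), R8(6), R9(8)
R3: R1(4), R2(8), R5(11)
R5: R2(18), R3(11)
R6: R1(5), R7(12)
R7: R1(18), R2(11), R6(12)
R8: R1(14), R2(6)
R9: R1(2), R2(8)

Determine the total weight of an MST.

47

Sort edges by weight, then run Kruskal:
R1 R9 (2): add — endpoints in different components.
R1 R3 (4): add — endpoints in different components.
R1 R6 (5): add — endpoints in different components.
R2 R8 (6): add — endpoints in different components.
R2 R3 (8): add — endpoints in different components.
R2 R9 (8): skip — R2 and R9 already connected.
R2 R7 (11): add — endpoints in different components.
R3 R5 (11): add — endpoints in different components.
MST edges: R1 R9, R1 R3, R1 R6, R2 R8, R2 R3, R2 R7, R3 R5; total weight 2+4+5+6+8+11+11 = 47.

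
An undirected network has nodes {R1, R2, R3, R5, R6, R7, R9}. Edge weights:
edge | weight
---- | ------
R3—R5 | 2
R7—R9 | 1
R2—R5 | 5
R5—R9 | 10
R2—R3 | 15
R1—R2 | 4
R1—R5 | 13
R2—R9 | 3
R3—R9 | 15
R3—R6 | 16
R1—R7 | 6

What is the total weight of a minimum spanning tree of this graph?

31

Sort edges by weight, then run Kruskal:
R7—R9 (1): add. Components now {R5} {R6} {R7,R9} {R1} {R3} {R2}
R3—R5 (2): add. Components now {R3,R5} {R6} {R7,R9} {R1} {R2}
R2—R9 (3): add. Components now {R3,R5} {R6} {R2,R7,R9} {R1}
R1—R2 (4): add. Components now {R3,R5} {R6} {R1,R2,R7,R9}
R2—R5 (5): add. Components now {R1,R2,R3,R5,R7,R9} {R6}
R1—R7 (6): skip — R7 and R1 already connected.
R5—R9 (10): skip — R5 and R9 already connected.
R1—R5 (13): skip — R5 and R1 already connected.
R2—R3 (15): skip — R3 and R2 already connected.
R3—R9 (15): skip — R3 and R9 already connected.
R3—R6 (16): add. Components now {R1,R2,R3,R5,R6,R7,R9}
MST edges: R7—R9, R3—R5, R2—R9, R1—R2, R2—R5, R3—R6; total weight 1+2+3+4+5+16 = 31.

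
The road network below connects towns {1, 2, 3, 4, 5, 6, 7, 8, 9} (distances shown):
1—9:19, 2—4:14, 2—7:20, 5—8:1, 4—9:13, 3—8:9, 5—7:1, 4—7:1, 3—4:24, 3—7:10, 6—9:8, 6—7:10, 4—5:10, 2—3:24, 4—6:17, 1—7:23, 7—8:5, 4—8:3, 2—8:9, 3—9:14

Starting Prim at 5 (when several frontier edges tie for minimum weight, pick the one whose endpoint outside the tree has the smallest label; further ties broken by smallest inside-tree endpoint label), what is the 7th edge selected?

6-9

Prim's algorithm from 5:
Step 1: cheapest edge leaving the tree is 5—7 (1); add 7.
Step 2: cheapest edge leaving the tree is 4—7 (1); add 4.
Step 3: cheapest edge leaving the tree is 5—8 (1); add 8.
Step 4: cheapest edge leaving the tree is 2—8 (9); add 2.
Step 5: cheapest edge leaving the tree is 3—8 (9); add 3.
Step 6: cheapest edge leaving the tree is 6—7 (10); add 6.
Step 7: cheapest edge leaving the tree is 6—9 (8); add 9.
Step 8: cheapest edge leaving the tree is 1—9 (19); add 1.
The 7th edge added is 6—9.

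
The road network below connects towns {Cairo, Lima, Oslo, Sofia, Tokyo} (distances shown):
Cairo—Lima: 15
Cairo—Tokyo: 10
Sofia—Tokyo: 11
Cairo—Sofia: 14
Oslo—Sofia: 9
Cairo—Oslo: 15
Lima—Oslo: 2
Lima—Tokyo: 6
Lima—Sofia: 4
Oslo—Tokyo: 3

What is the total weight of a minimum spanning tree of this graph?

19

Kruskal's algorithm — process edges by increasing weight (ties by edge label):
Lima—Oslo (2): add. Components now {Tokyo} {Sofia} {Lima,Oslo} {Cairo}
Oslo—Tokyo (3): add. Components now {Lima,Oslo,Tokyo} {Sofia} {Cairo}
Lima—Sofia (4): add. Components now {Lima,Oslo,Sofia,Tokyo} {Cairo}
Lima—Tokyo (6): skip — Tokyo and Lima already connected.
Oslo—Sofia (9): skip — Sofia and Oslo already connected.
Cairo—Tokyo (10): add. Components now {Cairo,Lima,Oslo,Sofia,Tokyo}
MST edges: Lima—Oslo, Oslo—Tokyo, Lima—Sofia, Cairo—Tokyo; total weight 2+3+4+10 = 19.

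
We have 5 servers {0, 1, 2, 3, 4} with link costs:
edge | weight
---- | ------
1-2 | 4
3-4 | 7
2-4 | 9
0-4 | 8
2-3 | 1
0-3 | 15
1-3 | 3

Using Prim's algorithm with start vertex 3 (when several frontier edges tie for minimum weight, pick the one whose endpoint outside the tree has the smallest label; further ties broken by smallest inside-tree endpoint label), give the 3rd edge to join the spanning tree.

3-4

Grow the tree from 3 using Prim:
Step 1: cheapest edge leaving the tree is 2-3 (1); add 2.
Step 2: cheapest edge leaving the tree is 1-3 (3); add 1.
Step 3: cheapest edge leaving the tree is 3-4 (7); add 4.
Step 4: cheapest edge leaving the tree is 0-4 (8); add 0.
The 3rd edge added is 3-4.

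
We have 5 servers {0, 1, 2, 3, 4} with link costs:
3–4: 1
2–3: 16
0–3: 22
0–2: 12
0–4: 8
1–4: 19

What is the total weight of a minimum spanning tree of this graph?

Sort edges by weight, then run Kruskal:
3–4 (1): add. Components now {0} {1} {2} {3,4}
0–4 (8): add. Components now {0,3,4} {1} {2}
0–2 (12): add. Components now {0,2,3,4} {1}
2–3 (16): skip — 2 and 3 already connected.
1–4 (19): add. Components now {0,1,2,3,4}
MST edges: 3–4, 0–4, 0–2, 1–4; total weight 1+8+12+19 = 40.

40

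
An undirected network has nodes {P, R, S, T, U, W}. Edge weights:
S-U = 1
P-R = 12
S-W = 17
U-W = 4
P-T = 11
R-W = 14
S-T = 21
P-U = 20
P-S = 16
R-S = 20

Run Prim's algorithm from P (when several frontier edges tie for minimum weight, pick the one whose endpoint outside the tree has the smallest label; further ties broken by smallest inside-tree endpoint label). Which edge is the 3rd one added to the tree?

Grow the tree from P using Prim:
Step 1: frontier [P-T 11, P-R 12, P-S 16, P-U 20] → take P-T (11); add T.
Step 2: frontier [P-R 12, P-S 16, P-U 20, S-T 21] → take P-R (12); add R.
Step 3: frontier [P-S 16, P-U 20, R-W 14, R-S 20, S-T 21] → take R-W (14); add W.
Step 4: frontier [P-S 16, P-U 20, R-S 20, S-T 21, U-W 4, S-W 17] → take U-W (4); add U.
Step 5: frontier [P-S 16, R-S 20, S-T 21, S-U 1, S-W 17] → take S-U (1); add S.
The 3rd edge added is R-W.

R-W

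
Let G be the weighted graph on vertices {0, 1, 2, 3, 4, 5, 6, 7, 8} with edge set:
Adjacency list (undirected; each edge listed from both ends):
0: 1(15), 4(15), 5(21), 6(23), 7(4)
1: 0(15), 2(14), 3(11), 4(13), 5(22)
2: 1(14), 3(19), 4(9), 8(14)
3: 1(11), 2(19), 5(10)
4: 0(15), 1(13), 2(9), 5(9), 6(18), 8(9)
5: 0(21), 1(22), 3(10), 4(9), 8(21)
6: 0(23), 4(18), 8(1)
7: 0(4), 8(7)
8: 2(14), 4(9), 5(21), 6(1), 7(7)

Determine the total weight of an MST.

60

Prim's algorithm from 7:
Step 1: cheapest edge leaving the tree is 0-7 (4); add 0.
Step 2: cheapest edge leaving the tree is 7-8 (7); add 8.
Step 3: cheapest edge leaving the tree is 6-8 (1); add 6.
Step 4: cheapest edge leaving the tree is 4-8 (9); add 4.
Step 5: cheapest edge leaving the tree is 2-4 (9); add 2.
Step 6: cheapest edge leaving the tree is 4-5 (9); add 5.
Step 7: cheapest edge leaving the tree is 3-5 (10); add 3.
Step 8: cheapest edge leaving the tree is 1-3 (11); add 1.
MST edges: 0-7, 7-8, 6-8, 4-8, 2-4, 4-5, 3-5, 1-3; total weight 4+7+1+9+9+9+10+11 = 60.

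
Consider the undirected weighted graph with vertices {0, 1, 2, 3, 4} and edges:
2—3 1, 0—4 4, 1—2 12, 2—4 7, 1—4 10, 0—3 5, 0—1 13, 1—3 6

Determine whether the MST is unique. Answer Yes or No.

Yes

Kruskal's algorithm — process edges by increasing weight (ties by edge label):
2—3 (1): add — endpoints in different components.
0—4 (4): add — endpoints in different components.
0—3 (5): add — endpoints in different components.
1—3 (6): add — endpoints in different components.
Every non-tree edge has weight strictly greater than the heaviest edge on the tree path between its endpoints, so the MST is unique.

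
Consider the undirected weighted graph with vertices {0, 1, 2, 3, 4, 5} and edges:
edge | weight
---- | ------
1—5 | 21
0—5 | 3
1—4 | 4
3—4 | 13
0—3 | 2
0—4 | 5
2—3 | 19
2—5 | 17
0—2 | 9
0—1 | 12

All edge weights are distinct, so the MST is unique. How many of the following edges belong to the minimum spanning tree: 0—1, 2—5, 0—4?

1

Sort edges by weight, then run Kruskal:
0—3 (2): add — endpoints in different components.
0—5 (3): add — endpoints in different components.
1—4 (4): add — endpoints in different components.
0—4 (5): add — endpoints in different components.
0—2 (9): add — endpoints in different components.
MST edge set: {0—3, 0—5, 1—4, 0—4, 0—2}.
Of the listed edges, {0—4} are in the MST → 1.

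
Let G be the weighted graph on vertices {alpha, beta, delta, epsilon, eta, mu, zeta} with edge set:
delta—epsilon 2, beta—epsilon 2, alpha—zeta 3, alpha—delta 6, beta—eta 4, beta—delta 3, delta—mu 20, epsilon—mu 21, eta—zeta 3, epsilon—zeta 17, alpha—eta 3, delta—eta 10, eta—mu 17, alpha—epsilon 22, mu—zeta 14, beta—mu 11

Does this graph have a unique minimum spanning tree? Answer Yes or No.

Kruskal: consider edges lightest-first.
beta—epsilon (2): add — endpoints in different components.
delta—epsilon (2): add — endpoints in different components.
alpha—eta (3): add — endpoints in different components.
alpha—zeta (3): add — endpoints in different components.
beta—delta (3): skip — beta and delta already connected.
eta—zeta (3): skip — eta and zeta already connected.
beta—eta (4): add — endpoints in different components.
alpha—delta (6): skip — alpha and delta already connected.
delta—eta (10): skip — delta and eta already connected.
beta—mu (11): add — endpoints in different components.
Non-tree edge eta—zeta has weight 3, equal to the heaviest edge on its tree cycle — swapping gives another MST of the same weight. Not unique.

No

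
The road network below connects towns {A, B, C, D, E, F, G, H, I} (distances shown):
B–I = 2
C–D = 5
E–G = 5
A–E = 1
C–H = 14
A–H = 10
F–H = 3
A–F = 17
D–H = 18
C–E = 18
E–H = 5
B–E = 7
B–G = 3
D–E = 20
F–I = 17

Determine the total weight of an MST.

Prim, starting at E.
Step 1: cheapest edge leaving the tree is A–E (1); add A.
Step 2: cheapest edge leaving the tree is E–G (5); add G.
Step 3: cheapest edge leaving the tree is B–G (3); add B.
Step 4: cheapest edge leaving the tree is B–I (2); add I.
Step 5: cheapest edge leaving the tree is E–H (5); add H.
Step 6: cheapest edge leaving the tree is F–H (3); add F.
Step 7: cheapest edge leaving the tree is C–H (14); add C.
Step 8: cheapest edge leaving the tree is C–D (5); add D.
MST edges: A–E, E–G, B–G, B–I, E–H, F–H, C–H, C–D; total weight 1+5+3+2+5+3+14+5 = 38.

38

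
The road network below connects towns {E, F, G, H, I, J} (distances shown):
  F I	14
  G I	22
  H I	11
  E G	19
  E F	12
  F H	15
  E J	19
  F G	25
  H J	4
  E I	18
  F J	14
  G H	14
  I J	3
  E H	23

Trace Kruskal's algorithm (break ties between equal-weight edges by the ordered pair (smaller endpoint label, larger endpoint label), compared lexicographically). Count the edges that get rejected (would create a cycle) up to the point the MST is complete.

2

Sort edges by weight, then run Kruskal:
I J (3): add. Components now {E} {F} {G} {H} {I,J}
H J (4): add. Components now {E} {F} {G} {H,I,J}
H I (11): skip — H and I already connected.
E F (12): add. Components now {E,F} {G} {H,I,J}
F I (14): add. Components now {E,F,H,I,J} {G}
F J (14): skip — F and J already connected.
G H (14): add. Components now {E,F,G,H,I,J}
Edges rejected before the tree was complete: 2.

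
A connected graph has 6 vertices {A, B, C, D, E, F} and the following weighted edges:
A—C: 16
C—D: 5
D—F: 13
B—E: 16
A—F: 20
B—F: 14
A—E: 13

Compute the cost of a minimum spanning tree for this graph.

61

Kruskal: consider edges lightest-first.
C—D (5): add — endpoints in different components.
A—E (13): add — endpoints in different components.
D—F (13): add — endpoints in different components.
B—F (14): add — endpoints in different components.
A—C (16): add — endpoints in different components.
MST edges: C—D, A—E, D—F, B—F, A—C; total weight 5+13+13+14+16 = 61.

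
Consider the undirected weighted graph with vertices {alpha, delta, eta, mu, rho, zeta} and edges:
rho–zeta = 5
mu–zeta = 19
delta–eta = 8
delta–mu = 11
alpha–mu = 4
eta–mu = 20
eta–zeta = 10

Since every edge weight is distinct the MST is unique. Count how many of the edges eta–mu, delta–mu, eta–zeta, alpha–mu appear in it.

3

Kruskal: consider edges lightest-first.
alpha–mu (4): add. Components now {alpha,mu} {rho} {eta} {zeta} {delta}
rho–zeta (5): add. Components now {alpha,mu} {rho,zeta} {eta} {delta}
delta–eta (8): add. Components now {alpha,mu} {rho,zeta} {delta,eta}
eta–zeta (10): add. Components now {alpha,mu} {delta,eta,rho,zeta}
delta–mu (11): add. Components now {alpha,delta,eta,mu,rho,zeta}
MST edge set: {alpha–mu, rho–zeta, delta–eta, eta–zeta, delta–mu}.
Of the listed edges, {delta–mu, eta–zeta, alpha–mu} are in the MST → 3.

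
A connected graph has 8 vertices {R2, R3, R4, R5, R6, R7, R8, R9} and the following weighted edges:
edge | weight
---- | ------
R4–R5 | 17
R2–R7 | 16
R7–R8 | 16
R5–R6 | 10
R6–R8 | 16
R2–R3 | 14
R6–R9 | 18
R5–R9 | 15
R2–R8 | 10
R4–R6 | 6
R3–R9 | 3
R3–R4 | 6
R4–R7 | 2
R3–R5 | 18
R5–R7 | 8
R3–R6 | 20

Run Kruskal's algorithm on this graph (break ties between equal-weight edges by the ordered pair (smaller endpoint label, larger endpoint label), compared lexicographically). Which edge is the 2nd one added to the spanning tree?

Kruskal's algorithm — process edges by increasing weight (ties by edge label):
R4–R7 (2): add — endpoints in different components.
R3–R9 (3): add — endpoints in different components.
R3–R4 (6): add — endpoints in different components.
R4–R6 (6): add — endpoints in different components.
R5–R7 (8): add — endpoints in different components.
R2–R8 (10): add — endpoints in different components.
R5–R6 (10): skip — R6 and R5 already connected.
R2–R3 (14): add — endpoints in different components.
The 2nd edge added is R3–R9.

R3-R9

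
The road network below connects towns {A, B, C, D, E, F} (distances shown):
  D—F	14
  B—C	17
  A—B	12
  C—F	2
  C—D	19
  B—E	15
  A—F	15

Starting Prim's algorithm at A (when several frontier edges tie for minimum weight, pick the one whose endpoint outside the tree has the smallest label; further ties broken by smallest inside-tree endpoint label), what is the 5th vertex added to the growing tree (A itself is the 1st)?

C

Prim's algorithm from A:
Step 1: frontier [A—B 12, A—F 15] → take A—B (12); add B.
Step 2: frontier [A—F 15, B—E 15, B—C 17] → take B—E (15); add E.
Step 3: frontier [A—F 15, B—C 17] → take A—F (15); add F.
Step 4: frontier [B—C 17, C—F 2, D—F 14] → take C—F (2); add C.
Step 5: frontier [C—D 19, D—F 14] → take D—F (14); add D.
Vertex order: A, B, E, F, C, D. The 5th vertex is C.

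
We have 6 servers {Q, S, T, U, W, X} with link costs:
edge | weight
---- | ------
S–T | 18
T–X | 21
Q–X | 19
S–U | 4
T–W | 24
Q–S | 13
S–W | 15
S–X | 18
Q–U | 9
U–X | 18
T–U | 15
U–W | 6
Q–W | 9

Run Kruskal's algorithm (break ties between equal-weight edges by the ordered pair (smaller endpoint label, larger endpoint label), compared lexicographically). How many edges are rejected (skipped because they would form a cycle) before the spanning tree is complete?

4

Kruskal's algorithm — process edges by increasing weight (ties by edge label):
S–U (4): add — endpoints in different components.
U–W (6): add — endpoints in different components.
Q–U (9): add — endpoints in different components.
Q–W (9): skip — W and Q already connected.
Q–S (13): skip — S and Q already connected.
S–W (15): skip — W and S already connected.
T–U (15): add — endpoints in different components.
S–T (18): skip — S and T already connected.
S–X (18): add — endpoints in different components.
Edges rejected before the tree was complete: 4.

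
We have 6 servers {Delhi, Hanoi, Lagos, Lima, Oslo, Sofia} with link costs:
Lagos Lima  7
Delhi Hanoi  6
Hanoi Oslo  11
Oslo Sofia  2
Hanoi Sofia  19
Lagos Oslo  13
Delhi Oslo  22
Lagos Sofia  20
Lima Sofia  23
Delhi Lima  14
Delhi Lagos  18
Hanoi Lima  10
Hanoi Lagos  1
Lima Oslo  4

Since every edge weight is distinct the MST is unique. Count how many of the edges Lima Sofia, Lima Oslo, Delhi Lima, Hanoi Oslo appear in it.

1

Kruskal's algorithm — process edges by increasing weight (ties by edge label):
Hanoi Lagos (1): add. Components now {Oslo} {Lima} {Delhi} {Hanoi,Lagos} {Sofia}
Oslo Sofia (2): add. Components now {Oslo,Sofia} {Lima} {Delhi} {Hanoi,Lagos}
Lima Oslo (4): add. Components now {Lima,Oslo,Sofia} {Delhi} {Hanoi,Lagos}
Delhi Hanoi (6): add. Components now {Lima,Oslo,Sofia} {Delhi,Hanoi,Lagos}
Lagos Lima (7): add. Components now {Delhi,Hanoi,Lagos,Lima,Oslo,Sofia}
MST edge set: {Hanoi Lagos, Oslo Sofia, Lima Oslo, Delhi Hanoi, Lagos Lima}.
Of the listed edges, {Lima Oslo} are in the MST → 1.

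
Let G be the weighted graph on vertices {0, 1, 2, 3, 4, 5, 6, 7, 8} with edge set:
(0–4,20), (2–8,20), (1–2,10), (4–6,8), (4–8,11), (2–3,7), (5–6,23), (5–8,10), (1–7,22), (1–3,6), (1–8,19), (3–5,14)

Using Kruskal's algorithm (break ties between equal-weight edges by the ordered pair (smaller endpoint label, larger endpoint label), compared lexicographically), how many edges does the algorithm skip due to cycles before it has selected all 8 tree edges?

Kruskal: consider edges lightest-first.
1–3 (6): add — endpoints in different components.
2–3 (7): add — endpoints in different components.
4–6 (8): add — endpoints in different components.
1–2 (10): skip — 1 and 2 already connected.
5–8 (10): add — endpoints in different components.
4–8 (11): add — endpoints in different components.
3–5 (14): add — endpoints in different components.
1–8 (19): skip — 1 and 8 already connected.
0–4 (20): add — endpoints in different components.
2–8 (20): skip — 2 and 8 already connected.
1–7 (22): add — endpoints in different components.
Edges rejected before the tree was complete: 3.

3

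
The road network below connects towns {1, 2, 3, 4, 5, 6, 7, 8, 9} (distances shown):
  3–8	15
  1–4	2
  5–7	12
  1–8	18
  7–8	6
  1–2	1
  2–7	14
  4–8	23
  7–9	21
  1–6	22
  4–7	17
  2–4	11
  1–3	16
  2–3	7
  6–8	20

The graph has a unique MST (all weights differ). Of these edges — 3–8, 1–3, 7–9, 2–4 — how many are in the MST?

1

Kruskal: consider edges lightest-first.
1–2 (1): add — endpoints in different components.
1–4 (2): add — endpoints in different components.
7–8 (6): add — endpoints in different components.
2–3 (7): add — endpoints in different components.
2–4 (11): skip — 2 and 4 already connected.
5–7 (12): add — endpoints in different components.
2–7 (14): add — endpoints in different components.
3–8 (15): skip — 3 and 8 already connected.
1–3 (16): skip — 1 and 3 already connected.
4–7 (17): skip — 4 and 7 already connected.
1–8 (18): skip — 1 and 8 already connected.
6–8 (20): add — endpoints in different components.
7–9 (21): add — endpoints in different components.
MST edge set: {1–2, 1–4, 7–8, 2–3, 5–7, 2–7, 6–8, 7–9}.
Of the listed edges, {7–9} are in the MST → 1.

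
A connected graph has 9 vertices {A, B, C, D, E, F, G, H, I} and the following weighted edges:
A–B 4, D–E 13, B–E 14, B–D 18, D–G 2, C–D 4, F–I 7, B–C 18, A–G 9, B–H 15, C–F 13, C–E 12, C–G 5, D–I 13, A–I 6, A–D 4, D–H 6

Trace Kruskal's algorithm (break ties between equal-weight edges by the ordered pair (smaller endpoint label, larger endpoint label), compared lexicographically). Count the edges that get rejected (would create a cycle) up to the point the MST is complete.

Kruskal's algorithm — process edges by increasing weight (ties by edge label):
D–G (2): add — endpoints in different components.
A–B (4): add — endpoints in different components.
A–D (4): add — endpoints in different components.
C–D (4): add — endpoints in different components.
C–G (5): skip — C and G already connected.
A–I (6): add — endpoints in different components.
D–H (6): add — endpoints in different components.
F–I (7): add — endpoints in different components.
A–G (9): skip — A and G already connected.
C–E (12): add — endpoints in different components.
Edges rejected before the tree was complete: 2.

2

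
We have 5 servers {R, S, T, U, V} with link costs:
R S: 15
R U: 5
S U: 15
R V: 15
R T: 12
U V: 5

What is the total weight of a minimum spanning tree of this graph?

Kruskal's algorithm — process edges by increasing weight (ties by edge label):
R U (5): add. Components now {R,U} {S} {T} {V}
U V (5): add. Components now {R,U,V} {S} {T}
R T (12): add. Components now {R,T,U,V} {S}
R S (15): add. Components now {R,S,T,U,V}
MST edges: R U, U V, R T, R S; total weight 5+5+12+15 = 37.

37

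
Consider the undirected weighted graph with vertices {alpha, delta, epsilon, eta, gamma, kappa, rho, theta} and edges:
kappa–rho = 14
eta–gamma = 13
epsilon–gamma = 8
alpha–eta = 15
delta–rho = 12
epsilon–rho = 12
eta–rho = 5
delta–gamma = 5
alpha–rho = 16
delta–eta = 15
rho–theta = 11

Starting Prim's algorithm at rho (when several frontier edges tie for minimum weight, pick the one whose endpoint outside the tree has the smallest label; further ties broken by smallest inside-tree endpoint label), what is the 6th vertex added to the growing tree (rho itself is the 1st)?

Prim, starting at rho.
Step 1: cheapest edge leaving the tree is eta–rho (5); add eta.
Step 2: cheapest edge leaving the tree is rho–theta (11); add theta.
Step 3: cheapest edge leaving the tree is delta–rho (12); add delta.
Step 4: cheapest edge leaving the tree is delta–gamma (5); add gamma.
Step 5: cheapest edge leaving the tree is epsilon–gamma (8); add epsilon.
Step 6: cheapest edge leaving the tree is kappa–rho (14); add kappa.
Step 7: cheapest edge leaving the tree is alpha–eta (15); add alpha.
Vertex order: rho, eta, theta, delta, gamma, epsilon, kappa, alpha. The 6th vertex is epsilon.

epsilon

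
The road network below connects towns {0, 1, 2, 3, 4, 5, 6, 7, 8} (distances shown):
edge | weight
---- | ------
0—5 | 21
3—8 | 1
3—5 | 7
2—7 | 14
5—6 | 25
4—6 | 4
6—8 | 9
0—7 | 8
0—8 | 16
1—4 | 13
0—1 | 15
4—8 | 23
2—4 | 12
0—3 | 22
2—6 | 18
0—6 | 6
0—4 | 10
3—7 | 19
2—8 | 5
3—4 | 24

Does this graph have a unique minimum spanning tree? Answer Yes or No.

Yes

Kruskal's algorithm — process edges by increasing weight (ties by edge label):
3—8 (1): add — endpoints in different components.
4—6 (4): add — endpoints in different components.
2—8 (5): add — endpoints in different components.
0—6 (6): add — endpoints in different components.
3—5 (7): add — endpoints in different components.
0—7 (8): add — endpoints in different components.
6—8 (9): add — endpoints in different components.
0—4 (10): skip — 0 and 4 already connected.
2—4 (12): skip — 2 and 4 already connected.
1—4 (13): add — endpoints in different components.
Every non-tree edge has weight strictly greater than the heaviest edge on the tree path between its endpoints, so the MST is unique.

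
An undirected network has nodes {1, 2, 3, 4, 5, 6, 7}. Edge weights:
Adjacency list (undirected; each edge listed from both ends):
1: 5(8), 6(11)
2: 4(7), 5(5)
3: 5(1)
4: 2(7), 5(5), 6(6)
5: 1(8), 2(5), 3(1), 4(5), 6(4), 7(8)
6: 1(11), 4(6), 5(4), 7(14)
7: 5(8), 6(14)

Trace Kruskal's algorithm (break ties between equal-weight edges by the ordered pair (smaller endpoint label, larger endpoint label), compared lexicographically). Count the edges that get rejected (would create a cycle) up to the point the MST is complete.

2

Sort edges by weight, then run Kruskal:
3-5 (1): add. Components now {1} {2} {3,5} {4} {6} {7}
5-6 (4): add. Components now {1} {2} {3,5,6} {4} {7}
2-5 (5): add. Components now {1} {2,3,5,6} {4} {7}
4-5 (5): add. Components now {1} {2,3,4,5,6} {7}
4-6 (6): skip — 4 and 6 already connected.
2-4 (7): skip — 2 and 4 already connected.
1-5 (8): add. Components now {1,2,3,4,5,6} {7}
5-7 (8): add. Components now {1,2,3,4,5,6,7}
Edges rejected before the tree was complete: 2.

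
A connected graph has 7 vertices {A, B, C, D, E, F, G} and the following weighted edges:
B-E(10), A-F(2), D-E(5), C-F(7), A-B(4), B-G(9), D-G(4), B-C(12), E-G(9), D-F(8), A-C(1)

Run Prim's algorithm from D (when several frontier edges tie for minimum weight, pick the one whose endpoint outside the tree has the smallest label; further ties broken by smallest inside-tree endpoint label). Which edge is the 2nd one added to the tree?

Prim, starting at D.
Step 1: cheapest edge leaving the tree is D-G (4); add G.
Step 2: cheapest edge leaving the tree is D-E (5); add E.
Step 3: cheapest edge leaving the tree is D-F (8); add F.
Step 4: cheapest edge leaving the tree is A-F (2); add A.
Step 5: cheapest edge leaving the tree is A-C (1); add C.
Step 6: cheapest edge leaving the tree is A-B (4); add B.
The 2nd edge added is D-E.

D-E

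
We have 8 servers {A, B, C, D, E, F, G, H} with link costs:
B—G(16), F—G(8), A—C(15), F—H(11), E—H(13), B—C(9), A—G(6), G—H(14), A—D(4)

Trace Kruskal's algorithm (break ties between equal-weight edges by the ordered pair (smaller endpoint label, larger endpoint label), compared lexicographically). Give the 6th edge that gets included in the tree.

Kruskal's algorithm — process edges by increasing weight (ties by edge label):
A—D (4): add — endpoints in different components.
A—G (6): add — endpoints in different components.
F—G (8): add — endpoints in different components.
B—C (9): add — endpoints in different components.
F—H (11): add — endpoints in different components.
E—H (13): add — endpoints in different components.
G—H (14): skip — G and H already connected.
A—C (15): add — endpoints in different components.
The 6th edge added is E—H.

E-H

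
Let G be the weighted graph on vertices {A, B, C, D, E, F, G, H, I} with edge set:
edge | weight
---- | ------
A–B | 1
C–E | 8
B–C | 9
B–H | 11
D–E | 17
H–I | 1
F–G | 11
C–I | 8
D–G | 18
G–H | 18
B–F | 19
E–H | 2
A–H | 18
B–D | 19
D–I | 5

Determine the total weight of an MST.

55

Prim, starting at A.
Step 1: cheapest edge leaving the tree is A–B (1); add B.
Step 2: cheapest edge leaving the tree is B–C (9); add C.
Step 3: cheapest edge leaving the tree is C–E (8); add E.
Step 4: cheapest edge leaving the tree is E–H (2); add H.
Step 5: cheapest edge leaving the tree is H–I (1); add I.
Step 6: cheapest edge leaving the tree is D–I (5); add D.
Step 7: cheapest edge leaving the tree is D–G (18); add G.
Step 8: cheapest edge leaving the tree is F–G (11); add F.
MST edges: A–B, B–C, C–E, E–H, H–I, D–I, D–G, F–G; total weight 1+9+8+2+1+5+18+11 = 55.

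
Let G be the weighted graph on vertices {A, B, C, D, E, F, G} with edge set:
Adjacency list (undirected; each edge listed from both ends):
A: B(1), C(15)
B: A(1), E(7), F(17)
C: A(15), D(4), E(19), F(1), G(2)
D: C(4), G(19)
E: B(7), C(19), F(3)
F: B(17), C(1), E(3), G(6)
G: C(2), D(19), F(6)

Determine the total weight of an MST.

18

Kruskal's algorithm — process edges by increasing weight (ties by edge label):
A B (1): add — endpoints in different components.
C F (1): add — endpoints in different components.
C G (2): add — endpoints in different components.
E F (3): add — endpoints in different components.
C D (4): add — endpoints in different components.
F G (6): skip — F and G already connected.
B E (7): add — endpoints in different components.
MST edges: A B, C F, C G, E F, C D, B E; total weight 1+1+2+3+4+7 = 18.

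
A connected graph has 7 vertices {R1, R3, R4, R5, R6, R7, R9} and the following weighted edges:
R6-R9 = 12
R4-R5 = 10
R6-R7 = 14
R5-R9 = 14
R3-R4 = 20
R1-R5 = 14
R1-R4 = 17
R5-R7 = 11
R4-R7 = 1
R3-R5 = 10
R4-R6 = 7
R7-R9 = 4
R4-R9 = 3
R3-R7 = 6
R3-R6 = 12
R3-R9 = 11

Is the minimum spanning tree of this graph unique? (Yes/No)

No

Sort edges by weight, then run Kruskal:
R4-R7 (1): add. Components now {R3} {R6} {R1} {R4,R7} {R9} {R5}
R4-R9 (3): add. Components now {R3} {R6} {R1} {R4,R7,R9} {R5}
R7-R9 (4): skip — R9 and R7 already connected.
R3-R7 (6): add. Components now {R3,R4,R7,R9} {R6} {R1} {R5}
R4-R6 (7): add. Components now {R3,R4,R6,R7,R9} {R1} {R5}
R3-R5 (10): add. Components now {R3,R4,R5,R6,R7,R9} {R1}
R4-R5 (10): skip — R4 and R5 already connected.
R3-R9 (11): skip — R3 and R9 already connected.
R5-R7 (11): skip — R7 and R5 already connected.
R3-R6 (12): skip — R3 and R6 already connected.
R6-R9 (12): skip — R6 and R9 already connected.
R1-R5 (14): add. Components now {R1,R3,R4,R5,R6,R7,R9}
Non-tree edge R4-R5 has weight 10, equal to the heaviest edge on its tree cycle — swapping gives another MST of the same weight. Not unique.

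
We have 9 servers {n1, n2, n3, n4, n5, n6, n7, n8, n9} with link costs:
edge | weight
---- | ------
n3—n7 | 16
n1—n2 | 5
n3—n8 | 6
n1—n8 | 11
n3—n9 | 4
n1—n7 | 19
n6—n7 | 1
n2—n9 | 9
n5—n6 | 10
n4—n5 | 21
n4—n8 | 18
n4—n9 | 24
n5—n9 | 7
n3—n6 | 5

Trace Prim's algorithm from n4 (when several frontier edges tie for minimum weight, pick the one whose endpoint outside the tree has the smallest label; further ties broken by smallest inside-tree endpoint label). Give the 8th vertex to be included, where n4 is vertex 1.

n2

Grow the tree from n4 using Prim:
Step 1: cheapest edge leaving the tree is n4—n8 (18); add n8.
Step 2: cheapest edge leaving the tree is n3—n8 (6); add n3.
Step 3: cheapest edge leaving the tree is n3—n9 (4); add n9.
Step 4: cheapest edge leaving the tree is n3—n6 (5); add n6.
Step 5: cheapest edge leaving the tree is n6—n7 (1); add n7.
Step 6: cheapest edge leaving the tree is n5—n9 (7); add n5.
Step 7: cheapest edge leaving the tree is n2—n9 (9); add n2.
Step 8: cheapest edge leaving the tree is n1—n2 (5); add n1.
Vertex order: n4, n8, n3, n9, n6, n7, n5, n2, n1. The 8th vertex is n2.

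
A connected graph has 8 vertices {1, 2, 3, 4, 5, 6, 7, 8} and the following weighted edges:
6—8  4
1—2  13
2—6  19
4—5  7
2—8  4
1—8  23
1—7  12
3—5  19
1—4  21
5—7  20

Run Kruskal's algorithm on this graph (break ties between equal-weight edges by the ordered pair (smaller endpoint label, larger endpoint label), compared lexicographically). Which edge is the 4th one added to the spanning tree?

1-7

Sort edges by weight, then run Kruskal:
2—8 (4): add — endpoints in different components.
6—8 (4): add — endpoints in different components.
4—5 (7): add — endpoints in different components.
1—7 (12): add — endpoints in different components.
1—2 (13): add — endpoints in different components.
2—6 (19): skip — 2 and 6 already connected.
3—5 (19): add — endpoints in different components.
5—7 (20): add — endpoints in different components.
The 4th edge added is 1—7.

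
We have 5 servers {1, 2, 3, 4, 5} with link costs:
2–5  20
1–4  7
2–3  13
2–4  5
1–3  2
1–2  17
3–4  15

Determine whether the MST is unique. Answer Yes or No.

Kruskal: consider edges lightest-first.
1–3 (2): add — endpoints in different components.
2–4 (5): add — endpoints in different components.
1–4 (7): add — endpoints in different components.
2–3 (13): skip — 2 and 3 already connected.
3–4 (15): skip — 3 and 4 already connected.
1–2 (17): skip — 1 and 2 already connected.
2–5 (20): add — endpoints in different components.
Every non-tree edge has weight strictly greater than the heaviest edge on the tree path between its endpoints, so the MST is unique.

Yes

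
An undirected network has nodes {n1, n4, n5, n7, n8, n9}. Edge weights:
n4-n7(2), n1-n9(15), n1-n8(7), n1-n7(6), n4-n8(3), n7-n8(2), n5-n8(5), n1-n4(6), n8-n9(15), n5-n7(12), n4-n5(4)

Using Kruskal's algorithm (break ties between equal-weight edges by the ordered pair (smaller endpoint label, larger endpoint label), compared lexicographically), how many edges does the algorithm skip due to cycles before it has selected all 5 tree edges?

Sort edges by weight, then run Kruskal:
n4-n7 (2): add — endpoints in different components.
n7-n8 (2): add — endpoints in different components.
n4-n8 (3): skip — n4 and n8 already connected.
n4-n5 (4): add — endpoints in different components.
n5-n8 (5): skip — n5 and n8 already connected.
n1-n4 (6): add — endpoints in different components.
n1-n7 (6): skip — n7 and n1 already connected.
n1-n8 (7): skip — n8 and n1 already connected.
n5-n7 (12): skip — n5 and n7 already connected.
n1-n9 (15): add — endpoints in different components.
Edges rejected before the tree was complete: 5.

5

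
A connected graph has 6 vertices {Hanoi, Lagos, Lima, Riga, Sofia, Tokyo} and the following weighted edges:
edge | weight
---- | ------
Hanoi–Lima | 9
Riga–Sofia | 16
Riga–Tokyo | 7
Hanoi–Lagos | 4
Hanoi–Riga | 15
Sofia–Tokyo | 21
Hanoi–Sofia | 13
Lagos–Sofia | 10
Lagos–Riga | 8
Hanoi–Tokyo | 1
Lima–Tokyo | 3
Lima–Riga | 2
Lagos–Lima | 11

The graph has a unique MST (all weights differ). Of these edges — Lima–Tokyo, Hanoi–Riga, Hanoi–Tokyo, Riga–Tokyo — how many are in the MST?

Sort edges by weight, then run Kruskal:
Hanoi–Tokyo (1): add — endpoints in different components.
Lima–Riga (2): add — endpoints in different components.
Lima–Tokyo (3): add — endpoints in different components.
Hanoi–Lagos (4): add — endpoints in different components.
Riga–Tokyo (7): skip — Tokyo and Riga already connected.
Lagos–Riga (8): skip — Riga and Lagos already connected.
Hanoi–Lima (9): skip — Hanoi and Lima already connected.
Lagos–Sofia (10): add — endpoints in different components.
MST edge set: {Hanoi–Tokyo, Lima–Riga, Lima–Tokyo, Hanoi–Lagos, Lagos–Sofia}.
Of the listed edges, {Lima–Tokyo, Hanoi–Tokyo} are in the MST → 2.

2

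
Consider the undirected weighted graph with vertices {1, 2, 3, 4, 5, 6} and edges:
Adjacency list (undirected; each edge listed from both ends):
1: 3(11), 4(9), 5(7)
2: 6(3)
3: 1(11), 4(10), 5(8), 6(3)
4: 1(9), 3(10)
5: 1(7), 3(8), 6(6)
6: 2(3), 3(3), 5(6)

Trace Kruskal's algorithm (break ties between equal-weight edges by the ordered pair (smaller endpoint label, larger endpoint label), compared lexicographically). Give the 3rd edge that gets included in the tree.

5-6

Sort edges by weight, then run Kruskal:
2–6 (3): add. Components now {1} {2,6} {3} {4} {5}
3–6 (3): add. Components now {1} {2,3,6} {4} {5}
5–6 (6): add. Components now {1} {2,3,5,6} {4}
1–5 (7): add. Components now {1,2,3,5,6} {4}
3–5 (8): skip — 3 and 5 already connected.
1–4 (9): add. Components now {1,2,3,4,5,6}
The 3rd edge added is 5–6.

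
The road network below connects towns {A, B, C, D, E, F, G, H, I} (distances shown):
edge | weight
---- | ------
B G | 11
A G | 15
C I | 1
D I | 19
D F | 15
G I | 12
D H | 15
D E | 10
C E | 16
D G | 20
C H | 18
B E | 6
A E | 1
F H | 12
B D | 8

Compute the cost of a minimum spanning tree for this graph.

66

Kruskal: consider edges lightest-first.
A E (1): add — endpoints in different components.
C I (1): add — endpoints in different components.
B E (6): add — endpoints in different components.
B D (8): add — endpoints in different components.
D E (10): skip — D and E already connected.
B G (11): add — endpoints in different components.
F H (12): add — endpoints in different components.
G I (12): add — endpoints in different components.
A G (15): skip — A and G already connected.
D F (15): add — endpoints in different components.
MST edges: A E, C I, B E, B D, B G, F H, G I, D F; total weight 1+1+6+8+11+12+12+15 = 66.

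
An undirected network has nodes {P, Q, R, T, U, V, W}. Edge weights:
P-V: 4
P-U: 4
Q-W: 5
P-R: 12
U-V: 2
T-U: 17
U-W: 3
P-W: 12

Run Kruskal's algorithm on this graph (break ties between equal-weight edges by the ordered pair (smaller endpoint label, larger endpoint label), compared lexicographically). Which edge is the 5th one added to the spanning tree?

Kruskal's algorithm — process edges by increasing weight (ties by edge label):
U-V (2): add — endpoints in different components.
U-W (3): add — endpoints in different components.
P-U (4): add — endpoints in different components.
P-V (4): skip — V and P already connected.
Q-W (5): add — endpoints in different components.
P-R (12): add — endpoints in different components.
P-W (12): skip — W and P already connected.
T-U (17): add — endpoints in different components.
The 5th edge added is P-R.

P-R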